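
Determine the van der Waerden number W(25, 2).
W(25, 2) = 25 + 1 = 26

A 2-term AP is any pair of integers, so a monochromatic 2-AP exists iff some colour is used at least twice. With 25 colours, the colouring i ↦ i on {1, ..., 25} uses each colour once, avoiding any monochromatic pair, so W(25, 2) > 25. For {1, ..., 26}, pigeonhole forces two integers of the same colour, which form a monochromatic 2-AP. Hence W(25, 2) = 26.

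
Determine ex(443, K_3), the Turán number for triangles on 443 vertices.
ex(443, K_3) = ⌊443^2/4⌋ = 49062

Mantel (1907): a triangle-free graph on n vertices has at most ⌊n^2/4⌋ edges, with equality for the complete bipartite graph K_{⌊n/2⌋, ⌈n/2⌉}. For n = 443: ⌊443^2/4⌋ = ⌊196249/4⌋ = 49062. The extremal graph is K_{221, 222}, which has 221·222 = 49062 edges.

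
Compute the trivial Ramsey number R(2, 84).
R(2, 84) = 84

R(2, k) = k for all k ≥ 2: in a 2-colouring of K_k, either some edge is red (a red K_2) or all edges are blue (a blue K_k). And K_{83} coloured all-blue has no blue K_84, so R(2, 84) > 83. Hence R(2, 84) = 84.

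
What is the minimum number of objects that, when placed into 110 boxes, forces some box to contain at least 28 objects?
n = (28 − 1)·110 + 1 = 2971

By the generalised pigeonhole principle, to guarantee some box contains ≥ r objects we need more than (r − 1) · k objects total. Threshold: n = (r − 1) · k + 1. With r = 28 and k = 110: n = 27 · 110 + 1 = 2970 + 1 = 2971. For n = 2970 = 27 · 110, we can put exactly 27 objects in every box, avoiding 28 in any single one — so 2971 is tight.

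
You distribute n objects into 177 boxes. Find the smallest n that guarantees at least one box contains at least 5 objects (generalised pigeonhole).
n = (5 − 1)·177 + 1 = 709

By the generalised pigeonhole principle, to guarantee some box contains ≥ r objects we need more than (r − 1) · k objects total. Threshold: n = (r − 1) · k + 1. With r = 5 and k = 177: n = 4 · 177 + 1 = 708 + 1 = 709. For n = 708 = 4 · 177, we can put exactly 4 objects in every box, avoiding 5 in any single one — so 709 is tight.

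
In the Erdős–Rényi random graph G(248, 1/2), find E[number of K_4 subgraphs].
E[# K_4] = C(248, 4) · (1/2)^C(4, 2) = 153829130 / 2^6 = 76914565/32 = 2403580.15625

For each 4-subset S of vertices (there are C(248, 4) = 153829130 such S), let X_S = 1 if S induces a K_4 (all C(4, 2) = 6 edges present). Then P(X_S = 1) = (1/2)^6 = 1/64. By linearity of expectation, E[# K_4] = C(248, 4) · (1/2)^6 = 153829130 / 64 = 76914565/32 = 2403580.15625.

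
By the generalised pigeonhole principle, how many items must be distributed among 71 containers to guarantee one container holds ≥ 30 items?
n = (30 − 1)·71 + 1 = 2060

By the generalised pigeonhole principle, to guarantee some box contains ≥ r objects we need more than (r − 1) · k objects total. Threshold: n = (r − 1) · k + 1. With r = 30 and k = 71: n = 29 · 71 + 1 = 2059 + 1 = 2060. For n = 2059 = 29 · 71, we can put exactly 29 objects in every box, avoiding 30 in any single one — so 2060 is tight.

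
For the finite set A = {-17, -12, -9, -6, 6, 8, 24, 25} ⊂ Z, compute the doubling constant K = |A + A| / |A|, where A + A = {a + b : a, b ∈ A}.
K = |A + A| / |A| = 33/8

Enumerate A + A = {a + b : a, b ∈ A}. With |A| = 8, there are |A|^2 = 64 ordered sum pairs; collecting distinct values, A + A = {-34, -29, -26, -24, -23, -21, -18, -15, -12, -11, -9, -6, -4, -3, -1, 0, 2, 7, 8, 12, 13, 14, 15, 16, 18, 19, 30, 31, 32, 33, 48, 49, 50}, so |A + A| = 33. Thus K = 33/8. For comparison, the minimum possible |A + A| over all 8-element sets is 2·8 − 1 = 15 (so min K = 15/8), attained only by arithmetic progressions.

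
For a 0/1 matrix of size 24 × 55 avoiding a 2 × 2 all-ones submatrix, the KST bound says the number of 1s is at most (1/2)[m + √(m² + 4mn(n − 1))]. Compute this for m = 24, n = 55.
z(24, 55; 2, 2) ≤ (1/2)[24 + √(24² + 4·24·55·54)] = (1/2)[24 + √285696] = 279.2527

Kővári–Sós–Turán: let r_1, ..., r_24 be the row sums and z = Σ r_i the total number of 1s. Each pair of columns can share at most one row with both entries 1 (else a 2×2 all-ones block appears), so Σ_i C(r_i, 2) ≤ C(55, 2) = 1485. By convexity Σ_i C(r_i, 2) ≥ 24·C(z/24, 2) = z(z − 24)/(2·24), giving z² − 24z − 24·55·54 ≤ 0 and hence z ≤ (1/2)[24 + √(576 + 4·71280)] = (1/2)[24 + √285696] ≈ (1/2)(24 + 534.5054) = 279.2527.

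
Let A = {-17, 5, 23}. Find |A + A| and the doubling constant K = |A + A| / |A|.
K = |A + A| / |A| = 6/3 = 2

Enumerate A + A = {a + b : a, b ∈ A}. With |A| = 3, there are |A|^2 = 9 ordered sum pairs; collecting distinct values, A + A = {-34, -12, 6, 10, 28, 46}, so |A + A| = 6. Thus K = 6/3 = 2. For comparison, the minimum possible |A + A| over all 3-element sets is 2·3 − 1 = 5 (so min K = 5/3), attained only by arithmetic progressions.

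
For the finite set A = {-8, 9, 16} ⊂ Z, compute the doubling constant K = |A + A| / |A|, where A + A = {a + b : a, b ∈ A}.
K = |A + A| / |A| = 6/3 = 2

Enumerate A + A = {a + b : a, b ∈ A}. With |A| = 3, there are |A|^2 = 9 ordered sum pairs; collecting distinct values, A + A = {-16, 1, 8, 18, 25, 32}, so |A + A| = 6. Thus K = 6/3 = 2. For comparison, the minimum possible |A + A| over all 3-element sets is 2·3 − 1 = 5 (so min K = 5/3), attained only by arithmetic progressions.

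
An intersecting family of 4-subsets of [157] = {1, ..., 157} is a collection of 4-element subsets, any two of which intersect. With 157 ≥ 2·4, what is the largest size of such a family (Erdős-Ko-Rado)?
max |F| = C(156, 3) = 620620

Erdős-Ko-Rado (1961): when n ≥ 2k, max |F| = C(n−1, k−1). The bound is attained by the star {A : i ∈ A} for any fixed i ∈ [n]. Here C(157−1, 4−1) = C(156, 3) = 620620.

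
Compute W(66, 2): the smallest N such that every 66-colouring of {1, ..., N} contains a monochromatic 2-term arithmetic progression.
W(66, 2) = 66 + 1 = 67

A 2-term AP is any pair of integers, so a monochromatic 2-AP exists iff some colour is used at least twice. With 66 colours, the colouring i ↦ i on {1, ..., 66} uses each colour once, avoiding any monochromatic pair, so W(66, 2) > 66. For {1, ..., 67}, pigeonhole forces two integers of the same colour, which form a monochromatic 2-AP. Hence W(66, 2) = 67.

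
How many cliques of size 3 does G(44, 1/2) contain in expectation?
E[# K_3] = C(44, 3) · (1/2)^C(3, 2) = 13244 / 2^3 = 3311/2 = 1655.5

For each 3-subset S of vertices (there are C(44, 3) = 13244 such S), let X_S = 1 if S induces a K_3 (all C(3, 2) = 3 edges present). Then P(X_S = 1) = (1/2)^3 = 1/8. By linearity of expectation, E[# K_3] = C(44, 3) · (1/2)^3 = 13244 / 8 = 3311/2 = 1655.5.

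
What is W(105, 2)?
W(105, 2) = 105 + 1 = 106

A 2-term AP is any pair of integers, so a monochromatic 2-AP exists iff some colour is used at least twice. With 105 colours, the colouring i ↦ i on {1, ..., 105} uses each colour once, avoiding any monochromatic pair, so W(105, 2) > 105. For {1, ..., 106}, pigeonhole forces two integers of the same colour, which form a monochromatic 2-AP. Hence W(105, 2) = 106.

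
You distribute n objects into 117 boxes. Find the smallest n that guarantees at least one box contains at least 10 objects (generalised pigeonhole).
n = (10 − 1)·117 + 1 = 1054

By the generalised pigeonhole principle, to guarantee some box contains ≥ r objects we need more than (r − 1) · k objects total. Threshold: n = (r − 1) · k + 1. With r = 10 and k = 117: n = 9 · 117 + 1 = 1053 + 1 = 1054. For n = 1053 = 9 · 117, we can put exactly 9 objects in every box, avoiding 10 in any single one — so 1054 is tight.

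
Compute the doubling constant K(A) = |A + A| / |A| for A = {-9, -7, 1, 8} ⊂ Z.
K = |A + A| / |A| = 10/4 = 5/2

Enumerate A + A = {a + b : a, b ∈ A}. With |A| = 4, there are |A|^2 = 16 ordered sum pairs; collecting distinct values, A + A = {-18, -16, -14, -8, -6, -1, 1, 2, 9, 16}, so |A + A| = 10. Thus K = 10/4 = 5/2. For comparison, the minimum possible |A + A| over all 4-element sets is 2·4 − 1 = 7 (so min K = 7/4), attained only by arithmetic progressions.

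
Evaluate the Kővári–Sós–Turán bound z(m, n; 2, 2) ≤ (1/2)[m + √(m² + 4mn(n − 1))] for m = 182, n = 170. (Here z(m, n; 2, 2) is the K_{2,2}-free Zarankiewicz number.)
z(182, 170; 2, 2) ≤ (1/2)[182 + √(182² + 4·182·170·169)] = (1/2)[182 + √20948564] = 2379.4801

Kővári–Sós–Turán: let r_1, ..., r_182 be the row sums and z = Σ r_i the total number of 1s. Each pair of columns can share at most one row with both entries 1 (else a 2×2 all-ones block appears), so Σ_i C(r_i, 2) ≤ C(170, 2) = 14365. By convexity Σ_i C(r_i, 2) ≥ 182·C(z/182, 2) = z(z − 182)/(2·182), giving z² − 182z − 182·170·169 ≤ 0 and hence z ≤ (1/2)[182 + √(33124 + 4·5228860)] = (1/2)[182 + √20948564] ≈ (1/2)(182 + 4576.9601) = 2379.4801.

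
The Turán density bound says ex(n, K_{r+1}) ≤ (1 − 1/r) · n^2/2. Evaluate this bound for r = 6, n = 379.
Turán density bound = (5/6) · 379^2/2 = 718205/12 ≈ 59850.4167

Turán's theorem: ex(n, K_{r+1}) is achieved by the complete r-partite Turán graph T(n, r) with parts as balanced as possible, and is at most (1 − 1/r) · n^2/2. For r = 6, n = 379: the density bound is (5/6) · 143641/2 = 718205/12 ≈ 59850.4167. The integer-valued extremum is e(T(379, 6)) = 59850, which is strictly less than the density bound 718205/12 since 6 ∤ 379 (the parts of T(379, 6) cannot all be equal).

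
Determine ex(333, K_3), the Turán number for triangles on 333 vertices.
ex(333, K_3) = ⌊333^2/4⌋ = 27722

Mantel (1907): a triangle-free graph on n vertices has at most ⌊n^2/4⌋ edges, with equality for the complete bipartite graph K_{⌊n/2⌋, ⌈n/2⌉}. For n = 333: ⌊333^2/4⌋ = ⌊110889/4⌋ = 27722. The extremal graph is K_{166, 167}, which has 166·167 = 27722 edges.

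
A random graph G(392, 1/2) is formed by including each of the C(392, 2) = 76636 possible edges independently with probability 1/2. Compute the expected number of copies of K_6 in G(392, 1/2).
E[# K_6] = C(392, 6) · (1/2)^C(6, 2) = 4849391277276 / 2^15 = 1212347819319/8192 ≈ 147991677.162964

For each 6-subset S of vertices (there are C(392, 6) = 4849391277276 such S), let X_S = 1 if S induces a K_6 (all C(6, 2) = 15 edges present). Then P(X_S = 1) = (1/2)^15 = 1/32768. By linearity of expectation, E[# K_6] = C(392, 6) · (1/2)^15 = 4849391277276 / 32768 = 1212347819319/8192 ≈ 147991677.162964.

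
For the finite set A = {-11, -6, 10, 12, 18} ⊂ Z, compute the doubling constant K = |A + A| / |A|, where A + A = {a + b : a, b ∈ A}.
K = |A + A| / |A| = 15/5 = 3

Enumerate A + A = {a + b : a, b ∈ A}. With |A| = 5, there are |A|^2 = 25 ordered sum pairs; collecting distinct values, A + A = {-22, -17, -12, -1, 1, 4, 6, 7, 12, 20, 22, 24, 28, 30, 36}, so |A + A| = 15. Thus K = 15/5 = 3. For comparison, the minimum possible |A + A| over all 5-element sets is 2·5 − 1 = 9 (so min K = 9/5), attained only by arithmetic progressions.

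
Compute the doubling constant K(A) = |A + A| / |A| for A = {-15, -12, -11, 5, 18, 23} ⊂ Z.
K = |A + A| / |A| = 21/6 = 7/2

Enumerate A + A = {a + b : a, b ∈ A}. With |A| = 6, there are |A|^2 = 36 ordered sum pairs; collecting distinct values, A + A = {-30, -27, -26, -24, -23, -22, -10, -7, -6, 3, 6, 7, 8, 10, 11, 12, 23, 28, 36, 41, 46}, so |A + A| = 21. Thus K = 21/6 = 7/2. For comparison, the minimum possible |A + A| over all 6-element sets is 2·6 − 1 = 11 (so min K = 11/6), attained only by arithmetic progressions.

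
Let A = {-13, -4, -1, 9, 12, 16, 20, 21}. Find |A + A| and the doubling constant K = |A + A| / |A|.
K = |A + A| / |A| = 33/8

Enumerate A + A = {a + b : a, b ∈ A}. With |A| = 8, there are |A|^2 = 64 ordered sum pairs; collecting distinct values, A + A = {-26, -17, -14, -8, -5, -4, -2, -1, 3, 5, 7, 8, 11, 12, 15, 16, 17, 18, 19, 20, 21, 24, 25, 28, 29, 30, 32, 33, 36, 37, 40, 41, 42}, so |A + A| = 33. Thus K = 33/8. For comparison, the minimum possible |A + A| over all 8-element sets is 2·8 − 1 = 15 (so min K = 15/8), attained only by arithmetic progressions.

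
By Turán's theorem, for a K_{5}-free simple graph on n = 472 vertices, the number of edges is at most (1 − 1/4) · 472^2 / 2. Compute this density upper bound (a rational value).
Turán density bound = (3/4) · 472^2/2 = 83544

Turán's theorem: ex(n, K_{r+1}) is achieved by the complete r-partite Turán graph T(n, r) with parts as balanced as possible, and is at most (1 − 1/r) · n^2/2. For r = 4, n = 472: the density bound is (3/4) · 222784/2 = 83544. Since 4 ∣ 472, the Turán graph T(472, 4) has parts of equal size 118, and its edge count e(T(472, 4)) = 83544 attains the density bound exactly.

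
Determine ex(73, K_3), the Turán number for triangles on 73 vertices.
ex(73, K_3) = ⌊73^2/4⌋ = 1332

Mantel (1907): a triangle-free graph on n vertices has at most ⌊n^2/4⌋ edges, with equality for the complete bipartite graph K_{⌊n/2⌋, ⌈n/2⌉}. For n = 73: ⌊73^2/4⌋ = ⌊5329/4⌋ = 1332. The extremal graph is K_{36, 37}, which has 36·37 = 1332 edges.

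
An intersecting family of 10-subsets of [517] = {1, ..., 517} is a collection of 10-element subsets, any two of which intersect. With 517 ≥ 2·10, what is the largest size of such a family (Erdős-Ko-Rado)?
max |F| = C(516, 9) = 6662188458094621440

Erdős-Ko-Rado (1961): when n ≥ 2k, max |F| = C(n−1, k−1). The bound is attained by the star {A : i ∈ A} for any fixed i ∈ [n]. Here C(517−1, 10−1) = C(516, 9) = 6662188458094621440.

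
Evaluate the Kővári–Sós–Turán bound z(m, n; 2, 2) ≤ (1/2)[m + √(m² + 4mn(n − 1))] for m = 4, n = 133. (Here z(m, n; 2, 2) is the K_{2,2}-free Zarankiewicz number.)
z(4, 133; 2, 2) ≤ (1/2)[4 + √(4² + 4·4·133·132)] = (1/2)[4 + √280912] = 267.0057

Kővári–Sós–Turán: let r_1, ..., r_4 be the row sums and z = Σ r_i the total number of 1s. Each pair of columns can share at most one row with both entries 1 (else a 2×2 all-ones block appears), so Σ_i C(r_i, 2) ≤ C(133, 2) = 8778. By convexity Σ_i C(r_i, 2) ≥ 4·C(z/4, 2) = z(z − 4)/(2·4), giving z² − 4z − 4·133·132 ≤ 0 and hence z ≤ (1/2)[4 + √(16 + 4·70224)] = (1/2)[4 + √280912] ≈ (1/2)(4 + 530.0113) = 267.0057.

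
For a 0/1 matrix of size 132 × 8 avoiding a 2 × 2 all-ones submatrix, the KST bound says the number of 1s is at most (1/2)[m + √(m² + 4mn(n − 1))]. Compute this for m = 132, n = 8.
z(132, 8; 2, 2) ≤ (1/2)[132 + √(132² + 4·132·8·7)] = (1/2)[132 + √46992] = 174.3882

Kővári–Sós–Turán: let r_1, ..., r_132 be the row sums and z = Σ r_i the total number of 1s. Each pair of columns can share at most one row with both entries 1 (else a 2×2 all-ones block appears), so Σ_i C(r_i, 2) ≤ C(8, 2) = 28. By convexity Σ_i C(r_i, 2) ≥ 132·C(z/132, 2) = z(z − 132)/(2·132), giving z² − 132z − 132·8·7 ≤ 0 and hence z ≤ (1/2)[132 + √(17424 + 4·7392)] = (1/2)[132 + √46992] ≈ (1/2)(132 + 216.7764) = 174.3882.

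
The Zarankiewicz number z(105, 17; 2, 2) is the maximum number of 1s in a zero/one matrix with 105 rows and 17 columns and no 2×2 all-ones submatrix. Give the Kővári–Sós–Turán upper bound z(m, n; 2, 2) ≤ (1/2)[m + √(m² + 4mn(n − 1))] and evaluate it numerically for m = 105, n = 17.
z(105, 17; 2, 2) ≤ (1/2)[105 + √(105² + 4·105·17·16)] = (1/2)[105 + √125265] = 229.464

Kővári–Sós–Turán: let r_1, ..., r_105 be the row sums and z = Σ r_i the total number of 1s. Each pair of columns can share at most one row with both entries 1 (else a 2×2 all-ones block appears), so Σ_i C(r_i, 2) ≤ C(17, 2) = 136. By convexity Σ_i C(r_i, 2) ≥ 105·C(z/105, 2) = z(z − 105)/(2·105), giving z² − 105z − 105·17·16 ≤ 0 and hence z ≤ (1/2)[105 + √(11025 + 4·28560)] = (1/2)[105 + √125265] ≈ (1/2)(105 + 353.928) = 229.464.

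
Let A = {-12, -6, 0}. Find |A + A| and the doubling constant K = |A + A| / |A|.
K = |A + A| / |A| = 5/3

Enumerate A + A = {a + b : a, b ∈ A}. With |A| = 3, there are |A|^2 = 9 ordered sum pairs; collecting distinct values, A + A = {-24, -18, -12, -6, 0}, so |A + A| = 5. Thus K = 5/3. Here |A + A| = 2|A| − 1 = 5, the minimum possible — so K = 5/3 is minimal, which holds iff A is an arithmetic progression.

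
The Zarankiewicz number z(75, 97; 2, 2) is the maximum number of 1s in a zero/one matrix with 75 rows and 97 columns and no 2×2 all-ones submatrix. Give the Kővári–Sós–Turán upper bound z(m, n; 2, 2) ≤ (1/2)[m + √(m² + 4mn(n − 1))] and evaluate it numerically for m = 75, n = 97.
z(75, 97; 2, 2) ≤ (1/2)[75 + √(75² + 4·75·97·96)] = (1/2)[75 + √2799225] = 874.0442

Kővári–Sós–Turán: let r_1, ..., r_75 be the row sums and z = Σ r_i the total number of 1s. Each pair of columns can share at most one row with both entries 1 (else a 2×2 all-ones block appears), so Σ_i C(r_i, 2) ≤ C(97, 2) = 4656. By convexity Σ_i C(r_i, 2) ≥ 75·C(z/75, 2) = z(z − 75)/(2·75), giving z² − 75z − 75·97·96 ≤ 0 and hence z ≤ (1/2)[75 + √(5625 + 4·698400)] = (1/2)[75 + √2799225] ≈ (1/2)(75 + 1673.0885) = 874.0442.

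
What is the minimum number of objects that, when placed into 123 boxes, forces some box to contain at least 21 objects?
n = (21 − 1)·123 + 1 = 2461

By the generalised pigeonhole principle, to guarantee some box contains ≥ r objects we need more than (r − 1) · k objects total. Threshold: n = (r − 1) · k + 1. With r = 21 and k = 123: n = 20 · 123 + 1 = 2460 + 1 = 2461. For n = 2460 = 20 · 123, we can put exactly 20 objects in every box, avoiding 21 in any single one — so 2461 is tight.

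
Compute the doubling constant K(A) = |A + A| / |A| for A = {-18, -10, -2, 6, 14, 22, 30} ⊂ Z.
K = |A + A| / |A| = 13/7

Enumerate A + A = {a + b : a, b ∈ A}. With |A| = 7, there are |A|^2 = 49 ordered sum pairs; collecting distinct values, A + A = {-36, -28, -20, -12, -4, 4, 12, 20, 28, 36, 44, 52, 60}, so |A + A| = 13. Thus K = 13/7. Here |A + A| = 2|A| − 1 = 13, the minimum possible — so K = 13/7 is minimal, which holds iff A is an arithmetic progression.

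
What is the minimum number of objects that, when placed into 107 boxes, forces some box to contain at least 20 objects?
n = (20 − 1)·107 + 1 = 2034

By the generalised pigeonhole principle, to guarantee some box contains ≥ r objects we need more than (r − 1) · k objects total. Threshold: n = (r − 1) · k + 1. With r = 20 and k = 107: n = 19 · 107 + 1 = 2033 + 1 = 2034. For n = 2033 = 19 · 107, we can put exactly 19 objects in every box, avoiding 20 in any single one — so 2034 is tight.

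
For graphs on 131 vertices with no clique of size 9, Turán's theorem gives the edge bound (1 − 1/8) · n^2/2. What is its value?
Turán density bound = (7/8) · 131^2/2 = 120127/16 ≈ 7507.9375

Turán's theorem: ex(n, K_{r+1}) is achieved by the complete r-partite Turán graph T(n, r) with parts as balanced as possible, and is at most (1 − 1/r) · n^2/2. For r = 8, n = 131: the density bound is (7/8) · 17161/2 = 120127/16 ≈ 7507.9375. The integer-valued extremum is e(T(131, 8)) = 7507, which is strictly less than the density bound 120127/16 since 8 ∤ 131 (the parts of T(131, 8) cannot all be equal).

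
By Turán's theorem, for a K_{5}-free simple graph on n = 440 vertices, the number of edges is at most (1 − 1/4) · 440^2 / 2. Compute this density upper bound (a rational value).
Turán density bound = (3/4) · 440^2/2 = 72600

Turán's theorem: ex(n, K_{r+1}) is achieved by the complete r-partite Turán graph T(n, r) with parts as balanced as possible, and is at most (1 − 1/r) · n^2/2. For r = 4, n = 440: the density bound is (3/4) · 193600/2 = 72600. Since 4 ∣ 440, the Turán graph T(440, 4) has parts of equal size 110, and its edge count e(T(440, 4)) = 72600 attains the density bound exactly.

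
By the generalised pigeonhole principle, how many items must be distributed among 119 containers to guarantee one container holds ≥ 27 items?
n = (27 − 1)·119 + 1 = 3095

By the generalised pigeonhole principle, to guarantee some box contains ≥ r objects we need more than (r − 1) · k objects total. Threshold: n = (r − 1) · k + 1. With r = 27 and k = 119: n = 26 · 119 + 1 = 3094 + 1 = 3095. For n = 3094 = 26 · 119, we can put exactly 26 objects in every box, avoiding 27 in any single one — so 3095 is tight.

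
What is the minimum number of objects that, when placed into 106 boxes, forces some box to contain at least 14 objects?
n = (14 − 1)·106 + 1 = 1379

By the generalised pigeonhole principle, to guarantee some box contains ≥ r objects we need more than (r − 1) · k objects total. Threshold: n = (r − 1) · k + 1. With r = 14 and k = 106: n = 13 · 106 + 1 = 1378 + 1 = 1379. For n = 1378 = 13 · 106, we can put exactly 13 objects in every box, avoiding 14 in any single one — so 1379 is tight.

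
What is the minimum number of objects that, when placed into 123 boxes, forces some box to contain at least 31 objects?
n = (31 − 1)·123 + 1 = 3691

By the generalised pigeonhole principle, to guarantee some box contains ≥ r objects we need more than (r − 1) · k objects total. Threshold: n = (r − 1) · k + 1. With r = 31 and k = 123: n = 30 · 123 + 1 = 3690 + 1 = 3691. For n = 3690 = 30 · 123, we can put exactly 30 objects in every box, avoiding 31 in any single one — so 3691 is tight.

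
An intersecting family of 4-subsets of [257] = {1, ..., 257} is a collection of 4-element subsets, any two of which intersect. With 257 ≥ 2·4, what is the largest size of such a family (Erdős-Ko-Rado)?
max |F| = C(256, 3) = 2763520

Erdős-Ko-Rado (1961): when n ≥ 2k, max |F| = C(n−1, k−1). The bound is attained by the star {A : i ∈ A} for any fixed i ∈ [n]. Here C(257−1, 4−1) = C(256, 3) = 2763520.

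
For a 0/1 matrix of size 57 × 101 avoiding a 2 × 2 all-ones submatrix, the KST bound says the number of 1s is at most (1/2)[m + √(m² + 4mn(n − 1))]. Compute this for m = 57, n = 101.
z(57, 101; 2, 2) ≤ (1/2)[57 + √(57² + 4·57·101·100)] = (1/2)[57 + √2306049] = 787.784

Kővári–Sós–Turán: let r_1, ..., r_57 be the row sums and z = Σ r_i the total number of 1s. Each pair of columns can share at most one row with both entries 1 (else a 2×2 all-ones block appears), so Σ_i C(r_i, 2) ≤ C(101, 2) = 5050. By convexity Σ_i C(r_i, 2) ≥ 57·C(z/57, 2) = z(z − 57)/(2·57), giving z² − 57z − 57·101·100 ≤ 0 and hence z ≤ (1/2)[57 + √(3249 + 4·575700)] = (1/2)[57 + √2306049] ≈ (1/2)(57 + 1518.5681) = 787.784.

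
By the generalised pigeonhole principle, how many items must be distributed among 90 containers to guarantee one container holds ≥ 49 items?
n = (49 − 1)·90 + 1 = 4321

By the generalised pigeonhole principle, to guarantee some box contains ≥ r objects we need more than (r − 1) · k objects total. Threshold: n = (r − 1) · k + 1. With r = 49 and k = 90: n = 48 · 90 + 1 = 4320 + 1 = 4321. For n = 4320 = 48 · 90, we can put exactly 48 objects in every box, avoiding 49 in any single one — so 4321 is tight.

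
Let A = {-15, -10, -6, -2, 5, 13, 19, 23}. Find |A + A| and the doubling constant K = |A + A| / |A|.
K = |A + A| / |A| = 32/8 = 4

Enumerate A + A = {a + b : a, b ∈ A}. With |A| = 8, there are |A|^2 = 64 ordered sum pairs; collecting distinct values, A + A = {-30, -25, -21, -20, -17, -16, -12, -10, -8, -5, -4, -2, -1, 3, 4, 7, 8, 9, 10, 11, 13, 17, 18, 21, 24, 26, 28, 32, 36, 38, 42, 46}, so |A + A| = 32. Thus K = 32/8 = 4. For comparison, the minimum possible |A + A| over all 8-element sets is 2·8 − 1 = 15 (so min K = 15/8), attained only by arithmetic progressions.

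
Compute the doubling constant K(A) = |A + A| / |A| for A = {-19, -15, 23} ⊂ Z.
K = |A + A| / |A| = 6/3 = 2

Enumerate A + A = {a + b : a, b ∈ A}. With |A| = 3, there are |A|^2 = 9 ordered sum pairs; collecting distinct values, A + A = {-38, -34, -30, 4, 8, 46}, so |A + A| = 6. Thus K = 6/3 = 2. For comparison, the minimum possible |A + A| over all 3-element sets is 2·3 − 1 = 5 (so min K = 5/3), attained only by arithmetic progressions.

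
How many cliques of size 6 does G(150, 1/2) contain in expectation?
E[# K_6] = C(150, 6) · (1/2)^C(6, 2) = 14297000725 / 2^15 ≈ 436309.836578

For each 6-subset S of vertices (there are C(150, 6) = 14297000725 such S), let X_S = 1 if S induces a K_6 (all C(6, 2) = 15 edges present). Then P(X_S = 1) = (1/2)^15 = 1/32768. By linearity of expectation, E[# K_6] = C(150, 6) · (1/2)^15 = 14297000725 / 32768 ≈ 436309.836578.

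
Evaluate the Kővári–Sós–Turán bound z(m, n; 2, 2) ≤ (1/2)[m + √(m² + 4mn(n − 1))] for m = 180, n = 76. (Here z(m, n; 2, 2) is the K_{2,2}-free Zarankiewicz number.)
z(180, 76; 2, 2) ≤ (1/2)[180 + √(180² + 4·180·76·75)] = (1/2)[180 + √4136400] = 1106.9071

Kővári–Sós–Turán: let r_1, ..., r_180 be the row sums and z = Σ r_i the total number of 1s. Each pair of columns can share at most one row with both entries 1 (else a 2×2 all-ones block appears), so Σ_i C(r_i, 2) ≤ C(76, 2) = 2850. By convexity Σ_i C(r_i, 2) ≥ 180·C(z/180, 2) = z(z − 180)/(2·180), giving z² − 180z − 180·76·75 ≤ 0 and hence z ≤ (1/2)[180 + √(32400 + 4·1026000)] = (1/2)[180 + √4136400] ≈ (1/2)(180 + 2033.8142) = 1106.9071.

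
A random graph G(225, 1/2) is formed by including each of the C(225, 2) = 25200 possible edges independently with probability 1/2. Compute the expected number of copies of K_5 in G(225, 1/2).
E[# K_5] = C(225, 5) · (1/2)^C(5, 2) = 4595146920 / 2^10 = 574393365/128 = 4487448.1640625

For each 5-subset S of vertices (there are C(225, 5) = 4595146920 such S), let X_S = 1 if S induces a K_5 (all C(5, 2) = 10 edges present). Then P(X_S = 1) = (1/2)^10 = 1/1024. By linearity of expectation, E[# K_5] = C(225, 5) · (1/2)^10 = 4595146920 / 1024 = 574393365/128 = 4487448.1640625.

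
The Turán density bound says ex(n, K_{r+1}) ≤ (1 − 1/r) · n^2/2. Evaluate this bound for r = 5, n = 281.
Turán density bound = (4/5) · 281^2/2 = 157922/5 ≈ 31584.4

Turán's theorem: ex(n, K_{r+1}) is achieved by the complete r-partite Turán graph T(n, r) with parts as balanced as possible, and is at most (1 − 1/r) · n^2/2. For r = 5, n = 281: the density bound is (4/5) · 78961/2 = 157922/5 ≈ 31584.4. The integer-valued extremum is e(T(281, 5)) = 31584, which is strictly less than the density bound 157922/5 since 5 ∤ 281 (the parts of T(281, 5) cannot all be equal).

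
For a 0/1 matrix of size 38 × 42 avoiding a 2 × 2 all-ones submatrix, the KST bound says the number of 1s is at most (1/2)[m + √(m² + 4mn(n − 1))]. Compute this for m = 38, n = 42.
z(38, 42; 2, 2) ≤ (1/2)[38 + √(38² + 4·38·42·41)] = (1/2)[38 + √263188] = 275.5093

Kővári–Sós–Turán: let r_1, ..., r_38 be the row sums and z = Σ r_i the total number of 1s. Each pair of columns can share at most one row with both entries 1 (else a 2×2 all-ones block appears), so Σ_i C(r_i, 2) ≤ C(42, 2) = 861. By convexity Σ_i C(r_i, 2) ≥ 38·C(z/38, 2) = z(z − 38)/(2·38), giving z² − 38z − 38·42·41 ≤ 0 and hence z ≤ (1/2)[38 + √(1444 + 4·65436)] = (1/2)[38 + √263188] ≈ (1/2)(38 + 513.0185) = 275.5093.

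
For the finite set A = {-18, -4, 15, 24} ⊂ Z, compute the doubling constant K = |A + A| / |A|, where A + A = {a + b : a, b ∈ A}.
K = |A + A| / |A| = 10/4 = 5/2

Enumerate A + A = {a + b : a, b ∈ A}. With |A| = 4, there are |A|^2 = 16 ordered sum pairs; collecting distinct values, A + A = {-36, -22, -8, -3, 6, 11, 20, 30, 39, 48}, so |A + A| = 10. Thus K = 10/4 = 5/2. For comparison, the minimum possible |A + A| over all 4-element sets is 2·4 − 1 = 7 (so min K = 7/4), attained only by arithmetic progressions.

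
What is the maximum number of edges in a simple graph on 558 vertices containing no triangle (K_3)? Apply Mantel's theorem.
ex(558, K_3) = ⌊558^2/4⌋ = 77841

Mantel (1907): a triangle-free graph on n vertices has at most ⌊n^2/4⌋ edges, with equality for the complete bipartite graph K_{⌊n/2⌋, ⌈n/2⌉}. For n = 558: ⌊558^2/4⌋ = ⌊311364/4⌋ = 77841. The extremal graph is K_{279, 279}, which has 279·279 = 77841 edges.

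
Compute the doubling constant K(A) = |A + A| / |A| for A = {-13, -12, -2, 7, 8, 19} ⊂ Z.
K = |A + A| / |A| = 18/6 = 3

Enumerate A + A = {a + b : a, b ∈ A}. With |A| = 6, there are |A|^2 = 36 ordered sum pairs; collecting distinct values, A + A = {-26, -25, -24, -15, -14, -6, -5, -4, 5, 6, 7, 14, 15, 16, 17, 26, 27, 38}, so |A + A| = 18. Thus K = 18/6 = 3. For comparison, the minimum possible |A + A| over all 6-element sets is 2·6 − 1 = 11 (so min K = 11/6), attained only by arithmetic progressions.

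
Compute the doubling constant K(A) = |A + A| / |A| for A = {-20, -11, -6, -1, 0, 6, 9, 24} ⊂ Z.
K = |A + A| / |A| = 31/8

Enumerate A + A = {a + b : a, b ∈ A}. With |A| = 8, there are |A|^2 = 64 ordered sum pairs; collecting distinct values, A + A = {-40, -31, -26, -22, -21, -20, -17, -14, -12, -11, -7, -6, -5, -2, -1, 0, 3, 4, 5, 6, 8, 9, 12, 13, 15, 18, 23, 24, 30, 33, 48}, so |A + A| = 31. Thus K = 31/8. For comparison, the minimum possible |A + A| over all 8-element sets is 2·8 − 1 = 15 (so min K = 15/8), attained only by arithmetic progressions.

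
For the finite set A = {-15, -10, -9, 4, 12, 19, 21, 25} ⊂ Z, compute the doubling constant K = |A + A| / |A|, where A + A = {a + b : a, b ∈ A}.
K = |A + A| / |A| = 34/8 = 17/4

Enumerate A + A = {a + b : a, b ∈ A}. With |A| = 8, there are |A|^2 = 64 ordered sum pairs; collecting distinct values, A + A = {-30, -25, -24, -20, -19, -18, -11, -6, -5, -3, 2, 3, 4, 6, 8, 9, 10, 11, 12, 15, 16, 23, 24, 25, 29, 31, 33, 37, 38, 40, 42, 44, 46, 50}, so |A + A| = 34. Thus K = 34/8 = 17/4. For comparison, the minimum possible |A + A| over all 8-element sets is 2·8 − 1 = 15 (so min K = 15/8), attained only by arithmetic progressions.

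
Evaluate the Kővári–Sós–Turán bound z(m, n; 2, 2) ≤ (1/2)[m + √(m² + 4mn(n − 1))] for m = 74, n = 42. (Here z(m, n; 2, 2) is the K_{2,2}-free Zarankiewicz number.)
z(74, 42; 2, 2) ≤ (1/2)[74 + √(74² + 4·74·42·41)] = (1/2)[74 + √515188] = 395.883

Kővári–Sós–Turán: let r_1, ..., r_74 be the row sums and z = Σ r_i the total number of 1s. Each pair of columns can share at most one row with both entries 1 (else a 2×2 all-ones block appears), so Σ_i C(r_i, 2) ≤ C(42, 2) = 861. By convexity Σ_i C(r_i, 2) ≥ 74·C(z/74, 2) = z(z − 74)/(2·74), giving z² − 74z − 74·42·41 ≤ 0 and hence z ≤ (1/2)[74 + √(5476 + 4·127428)] = (1/2)[74 + √515188] ≈ (1/2)(74 + 717.766) = 395.883.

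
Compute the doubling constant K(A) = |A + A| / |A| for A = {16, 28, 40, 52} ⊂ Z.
K = |A + A| / |A| = 7/4

Enumerate A + A = {a + b : a, b ∈ A}. With |A| = 4, there are |A|^2 = 16 ordered sum pairs; collecting distinct values, A + A = {32, 44, 56, 68, 80, 92, 104}, so |A + A| = 7. Thus K = 7/4. Here |A + A| = 2|A| − 1 = 7, the minimum possible — so K = 7/4 is minimal, which holds iff A is an arithmetic progression.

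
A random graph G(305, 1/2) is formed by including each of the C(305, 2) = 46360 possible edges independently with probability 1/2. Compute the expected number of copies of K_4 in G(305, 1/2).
E[# K_4] = C(305, 4) · (1/2)^C(4, 2) = 353518180 / 2^6 = 88379545/16 = 5523721.5625

For each 4-subset S of vertices (there are C(305, 4) = 353518180 such S), let X_S = 1 if S induces a K_4 (all C(4, 2) = 6 edges present). Then P(X_S = 1) = (1/2)^6 = 1/64. By linearity of expectation, E[# K_4] = C(305, 4) · (1/2)^6 = 353518180 / 64 = 88379545/16 = 5523721.5625.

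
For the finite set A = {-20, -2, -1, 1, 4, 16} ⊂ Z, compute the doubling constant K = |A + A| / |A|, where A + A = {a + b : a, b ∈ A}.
K = |A + A| / |A| = 19/6

Enumerate A + A = {a + b : a, b ∈ A}. With |A| = 6, there are |A|^2 = 36 ordered sum pairs; collecting distinct values, A + A = {-40, -22, -21, -19, -16, -4, -3, -2, -1, 0, 2, 3, 5, 8, 14, 15, 17, 20, 32}, so |A + A| = 19. Thus K = 19/6. For comparison, the minimum possible |A + A| over all 6-element sets is 2·6 − 1 = 11 (so min K = 11/6), attained only by arithmetic progressions.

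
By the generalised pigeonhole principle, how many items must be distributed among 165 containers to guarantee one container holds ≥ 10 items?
n = (10 − 1)·165 + 1 = 1486

By the generalised pigeonhole principle, to guarantee some box contains ≥ r objects we need more than (r − 1) · k objects total. Threshold: n = (r − 1) · k + 1. With r = 10 and k = 165: n = 9 · 165 + 1 = 1485 + 1 = 1486. For n = 1485 = 9 · 165, we can put exactly 9 objects in every box, avoiding 10 in any single one — so 1486 is tight.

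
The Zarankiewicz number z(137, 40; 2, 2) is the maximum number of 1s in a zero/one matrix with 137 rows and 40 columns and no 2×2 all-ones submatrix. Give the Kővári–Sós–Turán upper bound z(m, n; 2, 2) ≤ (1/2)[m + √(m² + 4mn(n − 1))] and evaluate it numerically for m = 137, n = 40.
z(137, 40; 2, 2) ≤ (1/2)[137 + √(137² + 4·137·40·39)] = (1/2)[137 + √873649] = 535.846

Kővári–Sós–Turán: let r_1, ..., r_137 be the row sums and z = Σ r_i the total number of 1s. Each pair of columns can share at most one row with both entries 1 (else a 2×2 all-ones block appears), so Σ_i C(r_i, 2) ≤ C(40, 2) = 780. By convexity Σ_i C(r_i, 2) ≥ 137·C(z/137, 2) = z(z − 137)/(2·137), giving z² − 137z − 137·40·39 ≤ 0 and hence z ≤ (1/2)[137 + √(18769 + 4·213720)] = (1/2)[137 + √873649] ≈ (1/2)(137 + 934.6919) = 535.846.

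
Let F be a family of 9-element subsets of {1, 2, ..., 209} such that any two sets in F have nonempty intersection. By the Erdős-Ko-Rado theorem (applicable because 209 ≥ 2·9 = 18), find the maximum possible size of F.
max |F| = C(208, 8) = 75824205888366

The Erdős-Ko-Rado theorem states: for n ≥ 2k, an intersecting family of k-subsets of an n-element set has size at most C(n − 1, k − 1), with equality for 'star' families {A ⊆ [n] : |A| = k, i ∈ A} (fix an element i). For n = 209, k = 9: C(208, 8) = 75824205888366.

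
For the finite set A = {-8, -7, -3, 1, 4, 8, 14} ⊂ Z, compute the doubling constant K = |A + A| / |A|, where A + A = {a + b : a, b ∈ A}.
K = |A + A| / |A| = 25/7

Enumerate A + A = {a + b : a, b ∈ A}. With |A| = 7, there are |A|^2 = 49 ordered sum pairs; collecting distinct values, A + A = {-16, -15, -14, -11, -10, -7, -6, -4, -3, -2, 0, 1, 2, 5, 6, 7, 8, 9, 11, 12, 15, 16, 18, 22, 28}, so |A + A| = 25. Thus K = 25/7. For comparison, the minimum possible |A + A| over all 7-element sets is 2·7 − 1 = 13 (so min K = 13/7), attained only by arithmetic progressions.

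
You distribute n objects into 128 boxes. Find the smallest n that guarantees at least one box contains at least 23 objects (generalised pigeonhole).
n = (23 − 1)·128 + 1 = 2817

By the generalised pigeonhole principle, to guarantee some box contains ≥ r objects we need more than (r − 1) · k objects total. Threshold: n = (r − 1) · k + 1. With r = 23 and k = 128: n = 22 · 128 + 1 = 2816 + 1 = 2817. For n = 2816 = 22 · 128, we can put exactly 22 objects in every box, avoiding 23 in any single one — so 2817 is tight.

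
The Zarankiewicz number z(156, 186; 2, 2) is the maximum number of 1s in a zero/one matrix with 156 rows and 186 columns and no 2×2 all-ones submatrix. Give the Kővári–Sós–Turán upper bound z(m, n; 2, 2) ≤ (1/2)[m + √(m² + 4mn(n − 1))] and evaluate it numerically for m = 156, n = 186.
z(156, 186; 2, 2) ≤ (1/2)[156 + √(156² + 4·156·186·185)] = (1/2)[156 + √21496176] = 2396.1984

Kővári–Sós–Turán: let r_1, ..., r_156 be the row sums and z = Σ r_i the total number of 1s. Each pair of columns can share at most one row with both entries 1 (else a 2×2 all-ones block appears), so Σ_i C(r_i, 2) ≤ C(186, 2) = 17205. By convexity Σ_i C(r_i, 2) ≥ 156·C(z/156, 2) = z(z − 156)/(2·156), giving z² − 156z − 156·186·185 ≤ 0 and hence z ≤ (1/2)[156 + √(24336 + 4·5367960)] = (1/2)[156 + √21496176] ≈ (1/2)(156 + 4636.3969) = 2396.1984.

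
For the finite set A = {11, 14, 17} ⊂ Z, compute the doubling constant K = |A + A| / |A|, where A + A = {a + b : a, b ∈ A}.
K = |A + A| / |A| = 5/3

Enumerate A + A = {a + b : a, b ∈ A}. With |A| = 3, there are |A|^2 = 9 ordered sum pairs; collecting distinct values, A + A = {22, 25, 28, 31, 34}, so |A + A| = 5. Thus K = 5/3. Here |A + A| = 2|A| − 1 = 5, the minimum possible — so K = 5/3 is minimal, which holds iff A is an arithmetic progression.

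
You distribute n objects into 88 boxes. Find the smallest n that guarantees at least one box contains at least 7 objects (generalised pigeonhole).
n = (7 − 1)·88 + 1 = 529

By the generalised pigeonhole principle, to guarantee some box contains ≥ r objects we need more than (r − 1) · k objects total. Threshold: n = (r − 1) · k + 1. With r = 7 and k = 88: n = 6 · 88 + 1 = 528 + 1 = 529. For n = 528 = 6 · 88, we can put exactly 6 objects in every box, avoiding 7 in any single one — so 529 is tight.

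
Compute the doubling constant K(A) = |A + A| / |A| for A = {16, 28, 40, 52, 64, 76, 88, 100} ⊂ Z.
K = |A + A| / |A| = 15/8

Enumerate A + A = {a + b : a, b ∈ A}. With |A| = 8, there are |A|^2 = 64 ordered sum pairs; collecting distinct values, A + A = {32, 44, 56, 68, 80, 92, 104, 116, 128, 140, 152, 164, 176, 188, 200}, so |A + A| = 15. Thus K = 15/8. Here |A + A| = 2|A| − 1 = 15, the minimum possible — so K = 15/8 is minimal, which holds iff A is an arithmetic progression.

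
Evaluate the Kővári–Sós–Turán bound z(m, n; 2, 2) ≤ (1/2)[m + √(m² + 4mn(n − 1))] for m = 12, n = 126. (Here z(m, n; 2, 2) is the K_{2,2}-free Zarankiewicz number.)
z(12, 126; 2, 2) ≤ (1/2)[12 + √(12² + 4·12·126·125)] = (1/2)[12 + √756144] = 440.7827

Kővári–Sós–Turán: let r_1, ..., r_12 be the row sums and z = Σ r_i the total number of 1s. Each pair of columns can share at most one row with both entries 1 (else a 2×2 all-ones block appears), so Σ_i C(r_i, 2) ≤ C(126, 2) = 7875. By convexity Σ_i C(r_i, 2) ≥ 12·C(z/12, 2) = z(z − 12)/(2·12), giving z² − 12z − 12·126·125 ≤ 0 and hence z ≤ (1/2)[12 + √(144 + 4·189000)] = (1/2)[12 + √756144] ≈ (1/2)(12 + 869.5654) = 440.7827.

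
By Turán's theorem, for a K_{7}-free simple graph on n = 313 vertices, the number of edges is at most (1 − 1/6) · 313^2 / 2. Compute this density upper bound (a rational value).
Turán density bound = (5/6) · 313^2/2 = 489845/12 ≈ 40820.4167

Turán's theorem: ex(n, K_{r+1}) is achieved by the complete r-partite Turán graph T(n, r) with parts as balanced as possible, and is at most (1 − 1/r) · n^2/2. For r = 6, n = 313: the density bound is (5/6) · 97969/2 = 489845/12 ≈ 40820.4167. The integer-valued extremum is e(T(313, 6)) = 40820, which is strictly less than the density bound 489845/12 since 6 ∤ 313 (the parts of T(313, 6) cannot all be equal).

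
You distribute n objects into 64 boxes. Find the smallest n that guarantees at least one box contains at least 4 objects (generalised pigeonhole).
n = (4 − 1)·64 + 1 = 193

By the generalised pigeonhole principle, to guarantee some box contains ≥ r objects we need more than (r − 1) · k objects total. Threshold: n = (r − 1) · k + 1. With r = 4 and k = 64: n = 3 · 64 + 1 = 192 + 1 = 193. For n = 192 = 3 · 64, we can put exactly 3 objects in every box, avoiding 4 in any single one — so 193 is tight.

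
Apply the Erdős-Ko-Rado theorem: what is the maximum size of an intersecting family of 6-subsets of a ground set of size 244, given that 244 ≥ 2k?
max |F| = C(243, 5) = 6774333588

The Erdős-Ko-Rado theorem states: for n ≥ 2k, an intersecting family of k-subsets of an n-element set has size at most C(n − 1, k − 1), with equality for 'star' families {A ⊆ [n] : |A| = k, i ∈ A} (fix an element i). For n = 244, k = 6: C(243, 5) = 6774333588.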